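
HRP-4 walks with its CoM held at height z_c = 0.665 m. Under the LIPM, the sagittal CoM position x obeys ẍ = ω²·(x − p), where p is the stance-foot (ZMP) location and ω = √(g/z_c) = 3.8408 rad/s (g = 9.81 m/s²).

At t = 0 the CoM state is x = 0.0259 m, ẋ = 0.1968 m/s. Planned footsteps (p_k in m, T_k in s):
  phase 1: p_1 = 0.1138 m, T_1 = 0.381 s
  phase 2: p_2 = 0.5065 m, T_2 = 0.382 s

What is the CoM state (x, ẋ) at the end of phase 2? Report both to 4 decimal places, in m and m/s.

x = -0.7375, ẋ = -4.4018

phase 1: p=0.1138, T=0.381, ωT=1.463345, cosh=2.275924, sinh=2.044463; start (x,ẋ)=(0.025900, 0.196800) → end (x,ẋ)=(0.018503, -0.242322)
phase 2: p=0.5065, T=0.382, ωT=1.467186, cosh=2.283793, sinh=2.053219; start (x,ẋ)=(0.018503, -0.242322) → end (x,ẋ)=(-0.737524, -4.401757)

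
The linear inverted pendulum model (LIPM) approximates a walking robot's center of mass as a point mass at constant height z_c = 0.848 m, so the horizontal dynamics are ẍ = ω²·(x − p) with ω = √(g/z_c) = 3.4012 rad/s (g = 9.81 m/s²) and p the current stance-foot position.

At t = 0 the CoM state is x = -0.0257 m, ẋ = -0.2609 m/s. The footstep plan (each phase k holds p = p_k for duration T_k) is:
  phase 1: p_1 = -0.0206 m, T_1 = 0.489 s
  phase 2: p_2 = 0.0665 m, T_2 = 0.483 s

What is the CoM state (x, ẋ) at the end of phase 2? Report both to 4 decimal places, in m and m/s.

phase 1: p=-0.0206, T=0.489, ωT=1.663187, cosh=2.732816, sinh=2.543282; start (x,ẋ)=(-0.025700, -0.260900) → end (x,ẋ)=(-0.229628, -0.757108)
phase 2: p=0.0665, T=0.483, ωT=1.642780, cosh=2.681480, sinh=2.488039; start (x,ẋ)=(-0.229628, -0.757108) → end (x,ẋ)=(-1.281399, -4.536098)

x = -1.2814, ẋ = -4.5361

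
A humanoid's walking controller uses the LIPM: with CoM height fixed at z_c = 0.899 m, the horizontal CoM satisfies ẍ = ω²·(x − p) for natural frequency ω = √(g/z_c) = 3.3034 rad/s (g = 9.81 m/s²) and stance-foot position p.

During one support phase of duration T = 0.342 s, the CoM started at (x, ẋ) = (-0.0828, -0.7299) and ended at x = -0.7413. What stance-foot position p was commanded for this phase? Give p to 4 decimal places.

p = 0.4141

ωT = 3.3034·0.342 = 1.129763; cosh(ωT) = 1.709016, sinh(ωT) = 1.385906
x(T) = p + (x₀−p)·cosh(ωT) + (ẋ₀/ω)·sinh(ωT) ⇒ p·(1 − cosh) = x(T) − x₀·cosh − (ẋ₀/ω)·sinh
numerator   = -0.7413 − (-0.0828)·1.709016 − (-0.7299/3.3034)·1.385906 = -0.293572
denominator = 1 − 1.709016 = -0.709016
p = -0.293572 / -0.709016 = 0.4141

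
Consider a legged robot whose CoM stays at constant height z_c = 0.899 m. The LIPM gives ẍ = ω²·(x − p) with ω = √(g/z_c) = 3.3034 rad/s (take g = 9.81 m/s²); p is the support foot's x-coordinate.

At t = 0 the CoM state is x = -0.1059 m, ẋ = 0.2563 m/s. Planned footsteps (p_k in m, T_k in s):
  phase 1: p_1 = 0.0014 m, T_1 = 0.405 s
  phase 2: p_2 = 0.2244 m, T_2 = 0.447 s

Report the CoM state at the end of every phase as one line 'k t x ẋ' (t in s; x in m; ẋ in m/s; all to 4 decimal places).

phase 1: p=0.0014, T=0.405, ωT=1.337877, cosh=2.036673, sinh=1.774271; start (x,ẋ)=(-0.105900, 0.256300) → end (x,ẋ)=(-0.079475, -0.106900)
phase 2: p=0.2244, T=0.447, ωT=1.476620, cosh=2.303265, sinh=2.074857; start (x,ẋ)=(-0.079475, -0.106900) → end (x,ẋ)=(-0.542648, -2.329003)

1 0.4050 -0.0795 -0.1069
2 0.8520 -0.5426 -2.3290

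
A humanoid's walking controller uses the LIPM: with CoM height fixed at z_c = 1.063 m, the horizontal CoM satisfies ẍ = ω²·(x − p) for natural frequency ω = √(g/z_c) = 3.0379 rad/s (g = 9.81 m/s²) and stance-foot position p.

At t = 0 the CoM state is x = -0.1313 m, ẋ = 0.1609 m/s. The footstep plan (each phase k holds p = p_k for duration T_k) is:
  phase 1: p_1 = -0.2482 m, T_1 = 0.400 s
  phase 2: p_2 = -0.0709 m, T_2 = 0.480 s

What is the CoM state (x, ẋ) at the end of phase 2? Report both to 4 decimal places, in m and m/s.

phase 1: p=-0.2482, T=0.400, ωT=1.215160, cosh=1.833748, sinh=1.537085; start (x,ẋ)=(-0.131300, 0.160900) → end (x,ẋ)=(0.047576, 0.840916)
phase 2: p=-0.0709, T=0.480, ωT=1.458192, cosh=2.265419, sinh=2.032762; start (x,ẋ)=(0.047576, 0.840916) → end (x,ẋ)=(0.760183, 2.636653)

x = 0.7602, ẋ = 2.6367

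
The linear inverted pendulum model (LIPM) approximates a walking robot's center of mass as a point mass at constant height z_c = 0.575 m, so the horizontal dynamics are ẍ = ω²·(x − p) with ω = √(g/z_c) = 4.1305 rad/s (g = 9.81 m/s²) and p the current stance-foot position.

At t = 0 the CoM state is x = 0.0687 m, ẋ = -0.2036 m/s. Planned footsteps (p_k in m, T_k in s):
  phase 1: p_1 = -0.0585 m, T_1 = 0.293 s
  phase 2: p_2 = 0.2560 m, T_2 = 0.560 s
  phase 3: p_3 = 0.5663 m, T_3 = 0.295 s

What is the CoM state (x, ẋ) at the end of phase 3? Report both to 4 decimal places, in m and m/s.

x = -0.9168, ẋ = -5.7155

phase 1: p=-0.0585, T=0.293, ωT=1.210236, cosh=1.826202, sinh=1.528076; start (x,ẋ)=(0.068700, -0.203600) → end (x,ẋ)=(0.098471, 0.431035)
phase 2: p=0.2560, T=0.560, ωT=2.313080, cosh=5.102229, sinh=5.003273; start (x,ẋ)=(0.098471, 0.431035) → end (x,ẋ)=(-0.025635, -1.056250)
phase 3: p=0.5663, T=0.295, ωT=1.218497, cosh=1.838888, sinh=1.543214; start (x,ẋ)=(-0.025635, -1.056250) → end (x,ẋ)=(-0.916832, -5.715463)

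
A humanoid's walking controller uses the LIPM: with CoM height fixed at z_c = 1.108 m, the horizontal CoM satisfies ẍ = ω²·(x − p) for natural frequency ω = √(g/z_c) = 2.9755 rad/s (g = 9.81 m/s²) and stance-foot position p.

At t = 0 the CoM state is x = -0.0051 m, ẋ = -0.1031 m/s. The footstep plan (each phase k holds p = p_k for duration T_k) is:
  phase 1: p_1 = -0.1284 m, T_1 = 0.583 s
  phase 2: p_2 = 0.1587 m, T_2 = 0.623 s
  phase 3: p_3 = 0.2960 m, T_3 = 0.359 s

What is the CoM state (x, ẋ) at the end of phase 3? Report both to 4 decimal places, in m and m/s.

x = 2.0656, ẋ = 5.4473

phase 1: p=-0.1284, T=0.583, ωT=1.734716, cosh=2.921886, sinh=2.745435; start (x,ẋ)=(-0.005100, -0.103100) → end (x,ẋ)=(0.136740, 0.705997)
phase 2: p=0.1587, T=0.623, ωT=1.853736, cosh=3.270139, sinh=3.113488; start (x,ẋ)=(0.136740, 0.705997) → end (x,ẋ)=(0.825625, 2.105267)
phase 3: p=0.2960, T=0.359, ωT=1.068204, cosh=1.626887, sinh=1.283262; start (x,ẋ)=(0.825625, 2.105267) → end (x,ẋ)=(2.065592, 5.447325)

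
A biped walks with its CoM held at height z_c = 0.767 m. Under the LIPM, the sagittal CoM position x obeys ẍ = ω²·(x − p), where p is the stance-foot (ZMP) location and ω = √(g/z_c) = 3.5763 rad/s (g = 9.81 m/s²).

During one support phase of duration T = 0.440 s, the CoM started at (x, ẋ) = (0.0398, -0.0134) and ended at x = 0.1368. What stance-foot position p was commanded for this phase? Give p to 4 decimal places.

ωT = 3.5763·0.440 = 1.573572; cosh(ωT) = 2.515576, sinh(ωT) = 2.308272
x(T) = p + (x₀−p)·cosh(ωT) + (ẋ₀/ω)·sinh(ωT) ⇒ p·(1 − cosh) = x(T) − x₀·cosh − (ẋ₀/ω)·sinh
numerator   = 0.1368 − (0.0398)·2.515576 − (-0.0134/3.5763)·2.308272 = 0.045329
denominator = 1 − 2.515576 = -1.515576
p = 0.045329 / -1.515576 = -0.0299

p = -0.0299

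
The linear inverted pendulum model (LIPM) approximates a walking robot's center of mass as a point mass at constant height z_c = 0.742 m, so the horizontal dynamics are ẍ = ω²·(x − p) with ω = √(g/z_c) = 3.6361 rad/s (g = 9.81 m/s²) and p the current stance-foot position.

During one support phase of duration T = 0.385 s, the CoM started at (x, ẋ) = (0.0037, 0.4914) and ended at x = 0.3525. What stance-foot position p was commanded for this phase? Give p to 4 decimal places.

p = -0.0758

ωT = 3.6361·0.385 = 1.399898; cosh(ωT) = 2.150705, sinh(ωT) = 1.904083
x(T) = p + (x₀−p)·cosh(ωT) + (ẋ₀/ω)·sinh(ωT) ⇒ p·(1 − cosh) = x(T) − x₀·cosh − (ẋ₀/ω)·sinh
numerator   = 0.3525 − (0.0037)·2.150705 − (0.4914/3.6361)·1.904083 = 0.087215
denominator = 1 − 2.150705 = -1.150705
p = 0.087215 / -1.150705 = -0.0758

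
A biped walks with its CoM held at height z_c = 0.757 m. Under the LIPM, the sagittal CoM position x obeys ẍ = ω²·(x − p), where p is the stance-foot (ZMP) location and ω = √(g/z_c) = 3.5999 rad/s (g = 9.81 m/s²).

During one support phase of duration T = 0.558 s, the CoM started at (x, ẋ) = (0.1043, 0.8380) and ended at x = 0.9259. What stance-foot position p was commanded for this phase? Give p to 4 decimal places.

ωT = 3.5999·0.558 = 2.008744; cosh(ωT) = 3.794054, sinh(ωT) = 3.659897
x(T) = p + (x₀−p)·cosh(ωT) + (ẋ₀/ω)·sinh(ωT) ⇒ p·(1 − cosh) = x(T) − x₀·cosh − (ẋ₀/ω)·sinh
numerator   = 0.9259 − (0.1043)·3.794054 − (0.8380/3.5999)·3.659897 = -0.321786
denominator = 1 − 3.794054 = -2.794054
p = -0.321786 / -2.794054 = 0.1152

p = 0.1152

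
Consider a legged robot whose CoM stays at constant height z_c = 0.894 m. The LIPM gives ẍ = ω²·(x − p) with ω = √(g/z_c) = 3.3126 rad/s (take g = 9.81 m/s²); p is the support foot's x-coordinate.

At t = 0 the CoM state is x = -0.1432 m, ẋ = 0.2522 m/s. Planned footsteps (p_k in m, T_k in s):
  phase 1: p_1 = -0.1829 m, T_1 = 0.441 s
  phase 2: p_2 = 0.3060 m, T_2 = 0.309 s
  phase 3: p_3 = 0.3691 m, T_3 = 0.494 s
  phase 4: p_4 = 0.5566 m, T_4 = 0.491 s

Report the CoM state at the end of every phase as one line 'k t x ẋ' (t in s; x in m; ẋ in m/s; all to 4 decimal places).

1 0.4410 0.0625 0.8408
2 0.7500 0.2310 0.3435
3 1.2440 0.2571 -0.2149
4 1.7350 -0.3930 -2.9928

phase 1: p=-0.1829, T=0.441, ωT=1.460857, cosh=2.270844, sinh=2.038806; start (x,ẋ)=(-0.143200, 0.252200) → end (x,ẋ)=(0.062474, 0.840831)
phase 2: p=0.3060, T=0.309, ωT=1.023593, cosh=1.571240, sinh=1.211938; start (x,ẋ)=(0.062474, 0.840831) → end (x,ẋ)=(0.230986, 0.343471)
phase 3: p=0.3691, T=0.494, ωT=1.636424, cosh=2.665722, sinh=2.471047; start (x,ẋ)=(0.230986, 0.343471) → end (x,ẋ)=(0.257140, -0.214946)
phase 4: p=0.5566, T=0.491, ωT=1.626487, cosh=2.641297, sinh=2.444678; start (x,ẋ)=(0.257140, -0.214946) → end (x,ẋ)=(-0.392990, -2.992831)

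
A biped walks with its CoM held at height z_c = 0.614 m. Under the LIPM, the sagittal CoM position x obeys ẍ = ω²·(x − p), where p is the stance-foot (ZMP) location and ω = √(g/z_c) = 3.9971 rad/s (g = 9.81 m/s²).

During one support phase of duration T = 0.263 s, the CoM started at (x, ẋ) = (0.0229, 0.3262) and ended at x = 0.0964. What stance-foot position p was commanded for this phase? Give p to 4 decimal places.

p = 0.0708

ωT = 3.9971·0.263 = 1.051237; cosh(ωT) = 1.605347, sinh(ωT) = 1.255842
x(T) = p + (x₀−p)·cosh(ωT) + (ẋ₀/ω)·sinh(ωT) ⇒ p·(1 − cosh) = x(T) − x₀·cosh − (ẋ₀/ω)·sinh
numerator   = 0.0964 − (0.0229)·1.605347 − (0.3262/3.9971)·1.255842 = -0.042851
denominator = 1 − 1.605347 = -0.605347
p = -0.042851 / -0.605347 = 0.0708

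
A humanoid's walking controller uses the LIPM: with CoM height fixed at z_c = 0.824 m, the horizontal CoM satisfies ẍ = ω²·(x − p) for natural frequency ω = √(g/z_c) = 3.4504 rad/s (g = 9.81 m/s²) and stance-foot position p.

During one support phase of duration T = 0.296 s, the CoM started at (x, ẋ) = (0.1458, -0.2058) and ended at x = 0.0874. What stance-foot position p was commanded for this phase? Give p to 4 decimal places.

ωT = 3.4504·0.296 = 1.021318; cosh(ωT) = 1.568487, sinh(ωT) = 1.208367
x(T) = p + (x₀−p)·cosh(ωT) + (ẋ₀/ω)·sinh(ωT) ⇒ p·(1 − cosh) = x(T) − x₀·cosh − (ẋ₀/ω)·sinh
numerator   = 0.0874 − (0.1458)·1.568487 − (-0.2058/3.4504)·1.208367 = -0.069212
denominator = 1 − 1.568487 = -0.568487
p = -0.069212 / -0.568487 = 0.1217

p = 0.1217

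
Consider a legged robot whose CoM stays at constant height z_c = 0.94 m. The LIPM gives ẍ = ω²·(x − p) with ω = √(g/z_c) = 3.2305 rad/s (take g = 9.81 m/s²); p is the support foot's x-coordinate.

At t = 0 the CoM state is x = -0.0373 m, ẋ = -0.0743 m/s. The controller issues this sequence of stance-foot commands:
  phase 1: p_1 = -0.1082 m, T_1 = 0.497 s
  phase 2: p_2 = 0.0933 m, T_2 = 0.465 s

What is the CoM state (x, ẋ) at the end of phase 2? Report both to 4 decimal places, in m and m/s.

phase 1: p=-0.1082, T=0.497, ωT=1.605559, cosh=2.590709, sinh=2.389932; start (x,ẋ)=(-0.037300, -0.074300) → end (x,ẋ)=(0.020514, 0.354906)
phase 2: p=0.0933, T=0.465, ωT=1.502183, cosh=2.357062, sinh=2.134419; start (x,ẋ)=(0.020514, 0.354906) → end (x,ẋ)=(0.156228, 0.334659)

x = 0.1562, ẋ = 0.3347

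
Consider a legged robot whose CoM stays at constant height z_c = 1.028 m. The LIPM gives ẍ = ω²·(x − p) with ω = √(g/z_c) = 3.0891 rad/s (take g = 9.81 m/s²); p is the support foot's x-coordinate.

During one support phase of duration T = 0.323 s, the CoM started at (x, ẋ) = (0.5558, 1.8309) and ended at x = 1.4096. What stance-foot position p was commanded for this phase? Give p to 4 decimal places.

ωT = 3.0891·0.323 = 0.997779; cosh(ωT) = 1.540475, sinh(ωT) = 1.171777
x(T) = p + (x₀−p)·cosh(ωT) + (ẋ₀/ω)·sinh(ωT) ⇒ p·(1 − cosh) = x(T) − x₀·cosh − (ẋ₀/ω)·sinh
numerator   = 1.4096 − (0.5558)·1.540475 − (1.8309/3.0891)·1.171777 = -0.141105
denominator = 1 − 1.540475 = -0.540475
p = -0.141105 / -0.540475 = 0.2611

p = 0.2611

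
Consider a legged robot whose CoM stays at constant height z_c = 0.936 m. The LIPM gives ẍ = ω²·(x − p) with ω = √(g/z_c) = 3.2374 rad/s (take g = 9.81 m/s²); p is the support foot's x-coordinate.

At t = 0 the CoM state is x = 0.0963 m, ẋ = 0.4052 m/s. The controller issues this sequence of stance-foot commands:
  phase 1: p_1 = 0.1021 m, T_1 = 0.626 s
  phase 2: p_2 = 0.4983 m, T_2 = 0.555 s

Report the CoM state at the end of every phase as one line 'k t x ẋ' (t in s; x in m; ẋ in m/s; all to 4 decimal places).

1 0.6260 0.5464 1.4941
2 1.1810 2.0004 5.0847

phase 1: p=0.1021, T=0.626, ωT=2.026612, cosh=3.860059, sinh=3.728278; start (x,ẋ)=(0.096300, 0.405200) → end (x,ẋ)=(0.546351, 1.494090)
phase 2: p=0.4983, T=0.555, ωT=1.796757, cosh=3.097948, sinh=2.932112; start (x,ẋ)=(0.546351, 1.494090) → end (x,ẋ)=(2.000357, 5.084734)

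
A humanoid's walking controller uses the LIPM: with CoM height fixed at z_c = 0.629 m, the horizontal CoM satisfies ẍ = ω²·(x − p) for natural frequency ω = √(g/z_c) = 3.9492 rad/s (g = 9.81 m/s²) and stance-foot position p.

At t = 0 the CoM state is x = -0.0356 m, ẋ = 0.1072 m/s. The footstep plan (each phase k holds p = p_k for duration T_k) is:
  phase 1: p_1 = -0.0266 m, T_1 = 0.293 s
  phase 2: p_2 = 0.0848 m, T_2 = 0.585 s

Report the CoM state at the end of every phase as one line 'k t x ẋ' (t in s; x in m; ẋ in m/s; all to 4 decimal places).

1 0.2930 -0.0034 0.1364
2 0.8780 -0.1918 -1.0442

phase 1: p=-0.0266, T=0.293, ωT=1.157116, cosh=1.747569, sinh=1.433177; start (x,ẋ)=(-0.035600, 0.107200) → end (x,ẋ)=(-0.003425, 0.136400)
phase 2: p=0.0848, T=0.585, ωT=2.310282, cosh=5.088250, sinh=4.989016; start (x,ẋ)=(-0.003425, 0.136400) → end (x,ẋ)=(-0.191796, -1.044224)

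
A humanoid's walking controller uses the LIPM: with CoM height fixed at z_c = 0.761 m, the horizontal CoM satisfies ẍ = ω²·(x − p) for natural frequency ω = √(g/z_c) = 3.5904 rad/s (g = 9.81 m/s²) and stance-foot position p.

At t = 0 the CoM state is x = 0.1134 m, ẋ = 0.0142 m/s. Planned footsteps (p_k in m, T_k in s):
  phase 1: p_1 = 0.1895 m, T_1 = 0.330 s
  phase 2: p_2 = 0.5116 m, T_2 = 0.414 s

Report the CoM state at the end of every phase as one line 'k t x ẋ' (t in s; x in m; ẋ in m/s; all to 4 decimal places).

phase 1: p=0.1895, T=0.330, ωT=1.184832, cosh=1.787967, sinh=1.482170; start (x,ẋ)=(0.113400, 0.014200) → end (x,ẋ)=(0.059298, -0.379583)
phase 2: p=0.5116, T=0.414, ωT=1.486426, cosh=2.323722, sinh=2.097542; start (x,ẋ)=(0.059298, -0.379583) → end (x,ẋ)=(-0.761181, -4.288342)

1 0.3300 0.0593 -0.3796
2 0.7440 -0.7612 -4.2883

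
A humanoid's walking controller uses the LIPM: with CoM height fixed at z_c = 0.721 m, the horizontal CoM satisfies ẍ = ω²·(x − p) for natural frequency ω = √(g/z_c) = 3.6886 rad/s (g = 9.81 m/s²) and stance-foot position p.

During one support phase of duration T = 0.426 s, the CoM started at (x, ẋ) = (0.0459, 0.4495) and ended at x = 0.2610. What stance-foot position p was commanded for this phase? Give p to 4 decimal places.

p = 0.0893

ωT = 3.6886·0.426 = 1.571344; cosh(ωT) = 2.510438, sinh(ωT) = 2.302672
x(T) = p + (x₀−p)·cosh(ωT) + (ẋ₀/ω)·sinh(ωT) ⇒ p·(1 − cosh) = x(T) − x₀·cosh − (ẋ₀/ω)·sinh
numerator   = 0.2610 − (0.0459)·2.510438 − (0.4495/3.6886)·2.302672 = -0.134837
denominator = 1 − 2.510438 = -1.510438
p = -0.134837 / -1.510438 = 0.0893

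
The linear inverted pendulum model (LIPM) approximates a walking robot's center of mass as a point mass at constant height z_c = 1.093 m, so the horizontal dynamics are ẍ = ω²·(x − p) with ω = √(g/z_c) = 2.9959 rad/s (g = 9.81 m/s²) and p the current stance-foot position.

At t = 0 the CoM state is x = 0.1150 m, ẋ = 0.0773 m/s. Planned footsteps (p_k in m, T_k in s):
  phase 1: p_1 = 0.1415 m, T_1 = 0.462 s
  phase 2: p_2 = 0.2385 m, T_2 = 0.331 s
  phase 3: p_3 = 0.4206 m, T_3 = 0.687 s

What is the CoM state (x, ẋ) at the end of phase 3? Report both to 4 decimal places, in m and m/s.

x = -1.3600, ẋ = -5.2493

phase 1: p=0.1415, T=0.462, ωT=1.384106, cosh=2.120902, sinh=1.870354; start (x,ẋ)=(0.115000, 0.077300) → end (x,ẋ)=(0.133555, 0.015456)
phase 2: p=0.2385, T=0.331, ωT=0.991643, cosh=1.533313, sinh=1.162346; start (x,ẋ)=(0.133555, 0.015456) → end (x,ẋ)=(0.083583, -0.341749)
phase 3: p=0.4206, T=0.687, ωT=2.058183, cosh=3.979707, sinh=3.852022; start (x,ẋ)=(0.083583, -0.341749) → end (x,ẋ)=(-1.360039, -5.249333)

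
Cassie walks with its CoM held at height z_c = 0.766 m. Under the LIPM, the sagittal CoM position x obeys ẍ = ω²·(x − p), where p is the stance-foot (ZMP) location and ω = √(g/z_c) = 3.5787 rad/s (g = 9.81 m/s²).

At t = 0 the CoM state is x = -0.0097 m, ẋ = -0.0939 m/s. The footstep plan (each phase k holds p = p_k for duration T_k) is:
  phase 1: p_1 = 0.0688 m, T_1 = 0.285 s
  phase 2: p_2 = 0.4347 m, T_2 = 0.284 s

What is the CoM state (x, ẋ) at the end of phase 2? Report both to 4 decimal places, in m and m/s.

x = -0.5417, ẋ = -2.9959

phase 1: p=0.0688, T=0.285, ωT=1.019929, cosh=1.566810, sinh=1.206189; start (x,ẋ)=(-0.009700, -0.093900) → end (x,ẋ)=(-0.085843, -0.485976)
phase 2: p=0.4347, T=0.284, ωT=1.016351, cosh=1.562503, sinh=1.200590; start (x,ẋ)=(-0.085843, -0.485976) → end (x,ẋ)=(-0.541687, -2.995880)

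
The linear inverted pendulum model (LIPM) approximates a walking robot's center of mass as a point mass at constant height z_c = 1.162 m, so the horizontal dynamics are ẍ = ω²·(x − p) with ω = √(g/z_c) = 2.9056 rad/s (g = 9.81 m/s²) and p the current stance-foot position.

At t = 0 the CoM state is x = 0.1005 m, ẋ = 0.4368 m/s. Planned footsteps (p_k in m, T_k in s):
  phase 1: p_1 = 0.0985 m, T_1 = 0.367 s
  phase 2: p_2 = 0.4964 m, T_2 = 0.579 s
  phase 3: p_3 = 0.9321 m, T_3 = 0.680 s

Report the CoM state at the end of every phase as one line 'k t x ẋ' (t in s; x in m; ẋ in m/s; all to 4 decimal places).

1 0.3670 0.2942 0.7170
2 0.9460 0.5746 0.4696
3 1.6260 0.1896 -1.9483

phase 1: p=0.0985, T=0.367, ωT=1.066355, cosh=1.624517, sinh=1.280256; start (x,ẋ)=(0.100500, 0.436800) → end (x,ẋ)=(0.294210, 0.717029)
phase 2: p=0.4964, T=0.579, ωT=1.682342, cosh=2.782038, sinh=2.596101; start (x,ẋ)=(0.294210, 0.717029) → end (x,ẋ)=(0.574553, 0.469639)
phase 3: p=0.9321, T=0.680, ωT=1.975808, cosh=3.675547, sinh=3.536898; start (x,ẋ)=(0.574553, 0.469639) → end (x,ẋ)=(0.189596, -1.948262)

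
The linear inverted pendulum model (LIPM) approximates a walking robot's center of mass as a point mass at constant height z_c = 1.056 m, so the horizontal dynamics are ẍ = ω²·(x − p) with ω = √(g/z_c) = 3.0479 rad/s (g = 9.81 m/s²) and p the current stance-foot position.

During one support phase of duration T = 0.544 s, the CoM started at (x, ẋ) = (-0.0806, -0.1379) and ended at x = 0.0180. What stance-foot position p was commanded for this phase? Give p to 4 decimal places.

p = -0.2045

ωT = 3.0479·0.544 = 1.658058; cosh(ωT) = 2.719807, sinh(ωT) = 2.529298
x(T) = p + (x₀−p)·cosh(ωT) + (ẋ₀/ω)·sinh(ωT) ⇒ p·(1 − cosh) = x(T) − x₀·cosh − (ẋ₀/ω)·sinh
numerator   = 0.0180 − (-0.0806)·2.719807 − (-0.1379/3.0479)·2.529298 = 0.351653
denominator = 1 − 2.719807 = -1.719807
p = 0.351653 / -1.719807 = -0.2045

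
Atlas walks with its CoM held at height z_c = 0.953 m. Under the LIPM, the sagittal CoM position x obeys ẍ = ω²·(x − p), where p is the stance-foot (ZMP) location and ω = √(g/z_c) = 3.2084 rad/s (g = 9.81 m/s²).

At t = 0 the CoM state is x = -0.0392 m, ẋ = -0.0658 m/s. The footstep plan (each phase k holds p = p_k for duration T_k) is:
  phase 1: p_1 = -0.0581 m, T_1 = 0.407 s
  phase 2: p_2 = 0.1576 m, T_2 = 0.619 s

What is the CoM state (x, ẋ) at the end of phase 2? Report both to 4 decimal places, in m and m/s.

x = -0.6639, ẋ = -2.5455

phase 1: p=-0.0581, T=0.407, ωT=1.305819, cosh=1.980830, sinh=1.709880; start (x,ẋ)=(-0.039200, -0.065800) → end (x,ẋ)=(-0.055730, -0.026654)
phase 2: p=0.1576, T=0.619, ωT=1.986000, cosh=3.711785, sinh=3.574542; start (x,ẋ)=(-0.055730, -0.026654) → end (x,ẋ)=(-0.663929, -2.545517)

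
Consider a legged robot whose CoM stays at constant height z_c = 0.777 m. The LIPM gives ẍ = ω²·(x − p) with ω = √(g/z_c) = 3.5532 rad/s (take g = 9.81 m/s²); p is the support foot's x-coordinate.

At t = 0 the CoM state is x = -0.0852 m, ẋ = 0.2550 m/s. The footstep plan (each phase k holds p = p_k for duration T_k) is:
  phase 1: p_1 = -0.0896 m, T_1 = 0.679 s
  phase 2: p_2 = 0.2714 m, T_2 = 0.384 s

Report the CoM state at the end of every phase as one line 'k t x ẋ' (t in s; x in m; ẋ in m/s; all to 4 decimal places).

phase 1: p=-0.0896, T=0.679, ωT=2.412623, cosh=5.626391, sinh=5.536811; start (x,ẋ)=(-0.085200, 0.255000) → end (x,ẋ)=(0.332513, 1.521293)
phase 2: p=0.2714, T=0.384, ωT=1.364429, cosh=2.084507, sinh=1.828980; start (x,ẋ)=(0.332513, 1.521293) → end (x,ẋ)=(1.181862, 3.568299)

1 0.6790 0.3325 1.5213
2 1.0630 1.1819 3.5683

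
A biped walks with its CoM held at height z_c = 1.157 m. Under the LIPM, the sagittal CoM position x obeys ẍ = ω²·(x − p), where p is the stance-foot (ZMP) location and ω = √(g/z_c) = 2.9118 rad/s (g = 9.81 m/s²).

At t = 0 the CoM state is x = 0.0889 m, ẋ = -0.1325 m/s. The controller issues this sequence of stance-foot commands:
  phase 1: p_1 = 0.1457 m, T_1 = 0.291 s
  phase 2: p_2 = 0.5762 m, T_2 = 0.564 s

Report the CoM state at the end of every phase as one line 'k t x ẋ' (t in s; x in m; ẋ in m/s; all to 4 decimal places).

phase 1: p=0.1457, T=0.291, ωT=0.847334, cosh=1.380987, sinh=0.952431; start (x,ẋ)=(0.088900, -0.132500) → end (x,ẋ)=(0.023920, -0.340503)
phase 2: p=0.5762, T=0.564, ωT=1.642255, cosh=2.680176, sinh=2.486633; start (x,ẋ)=(0.023920, -0.340503) → end (x,ẋ)=(-1.194792, -4.911434)

1 0.2910 0.0239 -0.3405
2 0.8550 -1.1948 -4.9114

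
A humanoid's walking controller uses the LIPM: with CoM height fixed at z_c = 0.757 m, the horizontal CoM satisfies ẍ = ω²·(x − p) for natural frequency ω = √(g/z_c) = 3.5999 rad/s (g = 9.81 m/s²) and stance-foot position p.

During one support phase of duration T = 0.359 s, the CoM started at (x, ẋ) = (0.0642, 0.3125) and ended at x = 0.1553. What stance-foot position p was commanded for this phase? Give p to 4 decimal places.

ωT = 3.5999·0.359 = 1.292364; cosh(ωT) = 1.958003, sinh(ωT) = 1.683382
x(T) = p + (x₀−p)·cosh(ωT) + (ẋ₀/ω)·sinh(ωT) ⇒ p·(1 − cosh) = x(T) − x₀·cosh − (ẋ₀/ω)·sinh
numerator   = 0.1553 − (0.0642)·1.958003 − (0.3125/3.5999)·1.683382 = -0.116535
denominator = 1 − 1.958003 = -0.958003
p = -0.116535 / -0.958003 = 0.1216

p = 0.1216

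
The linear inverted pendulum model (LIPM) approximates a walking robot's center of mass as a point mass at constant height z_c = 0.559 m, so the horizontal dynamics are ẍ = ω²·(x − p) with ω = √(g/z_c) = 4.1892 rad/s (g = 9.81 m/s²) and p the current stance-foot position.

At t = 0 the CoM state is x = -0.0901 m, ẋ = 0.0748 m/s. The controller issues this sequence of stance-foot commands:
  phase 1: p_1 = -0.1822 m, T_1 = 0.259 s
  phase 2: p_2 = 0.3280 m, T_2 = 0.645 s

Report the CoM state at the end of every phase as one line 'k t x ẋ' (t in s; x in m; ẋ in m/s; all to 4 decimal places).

phase 1: p=-0.1822, T=0.259, ωT=1.085003, cosh=1.648674, sinh=1.310774; start (x,ẋ)=(-0.090100, 0.074800) → end (x,ẋ)=(-0.006953, 0.629051)
phase 2: p=0.3280, T=0.645, ωT=2.702034, cosh=7.488548, sinh=7.421479; start (x,ẋ)=(-0.006953, 0.629051) → end (x,ẋ)=(-1.065899, -5.703023)

1 0.2590 -0.0070 0.6291
2 0.9040 -1.0659 -5.7030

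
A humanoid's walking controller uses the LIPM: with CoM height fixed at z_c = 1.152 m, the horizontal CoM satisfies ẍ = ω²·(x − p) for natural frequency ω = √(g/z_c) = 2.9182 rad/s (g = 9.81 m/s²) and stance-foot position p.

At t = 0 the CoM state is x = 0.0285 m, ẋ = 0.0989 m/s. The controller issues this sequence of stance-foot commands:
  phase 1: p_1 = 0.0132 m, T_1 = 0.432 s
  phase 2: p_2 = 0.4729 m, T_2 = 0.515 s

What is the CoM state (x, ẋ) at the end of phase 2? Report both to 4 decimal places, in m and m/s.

phase 1: p=0.0132, T=0.432, ωT=1.260662, cosh=1.905612, sinh=1.622146; start (x,ẋ)=(0.028500, 0.098900) → end (x,ẋ)=(0.097332, 0.260891)
phase 2: p=0.4729, T=0.515, ωT=1.502873, cosh=2.358537, sinh=2.136047; start (x,ẋ)=(0.097332, 0.260891) → end (x,ẋ)=(-0.221926, -1.725751)

x = -0.2219, ẋ = -1.7258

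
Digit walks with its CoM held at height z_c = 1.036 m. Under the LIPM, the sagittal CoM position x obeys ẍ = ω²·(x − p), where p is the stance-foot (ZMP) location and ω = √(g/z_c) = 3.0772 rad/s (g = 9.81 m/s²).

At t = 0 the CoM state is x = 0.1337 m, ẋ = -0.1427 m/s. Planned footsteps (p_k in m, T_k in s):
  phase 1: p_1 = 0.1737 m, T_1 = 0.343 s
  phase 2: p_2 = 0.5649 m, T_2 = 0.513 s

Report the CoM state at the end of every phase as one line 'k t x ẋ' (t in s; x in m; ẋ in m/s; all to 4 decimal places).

1 0.3430 0.0507 -0.3853
2 0.8560 -1.0251 -4.6460

phase 1: p=0.1737, T=0.343, ωT=1.055480, cosh=1.610689, sinh=1.262664; start (x,ẋ)=(0.133700, -0.142700) → end (x,ẋ)=(0.050719, -0.385264)
phase 2: p=0.5649, T=0.513, ωT=1.578604, cosh=2.527222, sinh=2.320959; start (x,ẋ)=(0.050719, -0.385264) → end (x,ẋ)=(-1.025134, -4.645960)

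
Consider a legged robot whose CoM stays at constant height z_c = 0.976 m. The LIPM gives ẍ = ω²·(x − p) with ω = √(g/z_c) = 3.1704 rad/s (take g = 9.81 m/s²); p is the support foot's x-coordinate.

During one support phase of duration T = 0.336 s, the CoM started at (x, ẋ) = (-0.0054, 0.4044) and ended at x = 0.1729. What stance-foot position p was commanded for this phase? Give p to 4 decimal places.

ωT = 3.1704·0.336 = 1.065254; cosh(ωT) = 1.623109, sinh(ωT) = 1.278468
x(T) = p + (x₀−p)·cosh(ωT) + (ẋ₀/ω)·sinh(ωT) ⇒ p·(1 − cosh) = x(T) − x₀·cosh − (ẋ₀/ω)·sinh
numerator   = 0.1729 − (-0.0054)·1.623109 − (0.4044/3.1704)·1.278468 = 0.018590
denominator = 1 − 1.623109 = -0.623109
p = 0.018590 / -0.623109 = -0.0298

p = -0.0298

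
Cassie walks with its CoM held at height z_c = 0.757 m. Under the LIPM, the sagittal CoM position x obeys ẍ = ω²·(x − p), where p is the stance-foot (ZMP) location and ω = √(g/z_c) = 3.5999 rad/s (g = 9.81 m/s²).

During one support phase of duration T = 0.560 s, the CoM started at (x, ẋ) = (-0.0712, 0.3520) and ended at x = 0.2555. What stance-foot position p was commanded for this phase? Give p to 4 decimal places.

ωT = 3.5999·0.560 = 2.015944; cosh(ωT) = 3.820503, sinh(ωT) = 3.687308
x(T) = p + (x₀−p)·cosh(ωT) + (ẋ₀/ω)·sinh(ωT) ⇒ p·(1 − cosh) = x(T) − x₀·cosh − (ẋ₀/ω)·sinh
numerator   = 0.2555 − (-0.0712)·3.820503 − (0.3520/3.5999)·3.687308 = 0.166973
denominator = 1 − 3.820503 = -2.820503
p = 0.166973 / -2.820503 = -0.0592

p = -0.0592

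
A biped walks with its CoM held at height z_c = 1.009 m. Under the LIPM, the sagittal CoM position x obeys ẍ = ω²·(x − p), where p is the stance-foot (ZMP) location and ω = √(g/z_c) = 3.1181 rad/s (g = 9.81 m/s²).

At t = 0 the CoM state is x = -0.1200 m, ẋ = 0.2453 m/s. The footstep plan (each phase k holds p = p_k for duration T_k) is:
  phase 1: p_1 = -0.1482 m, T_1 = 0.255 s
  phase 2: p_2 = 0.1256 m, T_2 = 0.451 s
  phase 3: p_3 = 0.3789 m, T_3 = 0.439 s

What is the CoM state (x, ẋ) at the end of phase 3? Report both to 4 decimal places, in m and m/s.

x = -0.4581, ẋ = -2.3512

phase 1: p=-0.1482, T=0.255, ωT=0.795116, cosh=1.333113, sinh=0.881584; start (x,ẋ)=(-0.120000, 0.245300) → end (x,ẋ)=(-0.041252, 0.404531)
phase 2: p=0.1256, T=0.451, ωT=1.406263, cosh=2.162868, sinh=1.917810; start (x,ẋ)=(-0.041252, 0.404531) → end (x,ẋ)=(0.013530, -0.122818)
phase 3: p=0.3789, T=0.439, ωT=1.368846, cosh=2.092606, sinh=1.838206; start (x,ẋ)=(0.013530, -0.122818) → end (x,ẋ)=(-0.458080, -2.351203)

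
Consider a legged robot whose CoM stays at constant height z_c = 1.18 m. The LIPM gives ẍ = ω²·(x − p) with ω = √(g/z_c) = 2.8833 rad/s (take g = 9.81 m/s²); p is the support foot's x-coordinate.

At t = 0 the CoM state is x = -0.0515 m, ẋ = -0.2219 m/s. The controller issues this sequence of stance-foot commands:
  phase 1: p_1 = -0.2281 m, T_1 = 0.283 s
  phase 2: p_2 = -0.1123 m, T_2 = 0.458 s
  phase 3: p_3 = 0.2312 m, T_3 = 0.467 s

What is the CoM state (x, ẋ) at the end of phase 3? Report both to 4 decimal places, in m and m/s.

phase 1: p=-0.2281, T=0.283, ωT=0.815974, cosh=1.351793, sinh=0.909584; start (x,ẋ)=(-0.051500, -0.221900) → end (x,ẋ)=(-0.059375, 0.163189)
phase 2: p=-0.1123, T=0.458, ωT=1.320551, cosh=2.006237, sinh=1.739249; start (x,ẋ)=(-0.059375, 0.163189) → end (x,ẋ)=(0.092317, 0.592801)
phase 3: p=0.2312, T=0.467, ωT=1.346501, cosh=2.052051, sinh=1.791902; start (x,ẋ)=(0.092317, 0.592801) → end (x,ẋ)=(0.314617, 0.498908)

x = 0.3146, ẋ = 0.4989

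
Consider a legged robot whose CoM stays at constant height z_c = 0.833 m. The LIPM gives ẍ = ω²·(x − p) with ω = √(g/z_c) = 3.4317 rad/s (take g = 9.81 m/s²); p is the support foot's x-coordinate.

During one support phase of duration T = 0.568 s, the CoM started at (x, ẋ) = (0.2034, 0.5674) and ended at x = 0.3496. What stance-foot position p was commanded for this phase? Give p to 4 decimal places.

p = 0.3670

ωT = 3.4317·0.568 = 1.949206; cosh(ωT) = 3.582747, sinh(ωT) = 3.440360
x(T) = p + (x₀−p)·cosh(ωT) + (ẋ₀/ω)·sinh(ωT) ⇒ p·(1 − cosh) = x(T) − x₀·cosh − (ẋ₀/ω)·sinh
numerator   = 0.3496 − (0.2034)·3.582747 − (0.5674/3.4317)·3.440360 = -0.947962
denominator = 1 − 3.582747 = -2.582747
p = -0.947962 / -2.582747 = 0.3670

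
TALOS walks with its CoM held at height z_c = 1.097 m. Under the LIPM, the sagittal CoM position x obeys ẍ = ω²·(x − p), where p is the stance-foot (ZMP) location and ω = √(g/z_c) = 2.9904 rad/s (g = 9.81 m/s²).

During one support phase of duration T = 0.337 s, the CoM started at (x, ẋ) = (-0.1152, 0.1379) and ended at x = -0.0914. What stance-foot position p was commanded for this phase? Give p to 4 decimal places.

ωT = 2.9904·0.337 = 1.007765; cosh(ωT) = 1.552252, sinh(ωT) = 1.187218
x(T) = p + (x₀−p)·cosh(ωT) + (ẋ₀/ω)·sinh(ωT) ⇒ p·(1 − cosh) = x(T) − x₀·cosh − (ẋ₀/ω)·sinh
numerator   = -0.0914 − (-0.1152)·1.552252 − (0.1379/2.9904)·1.187218 = 0.032672
denominator = 1 − 1.552252 = -0.552252
p = 0.032672 / -0.552252 = -0.0592

p = -0.0592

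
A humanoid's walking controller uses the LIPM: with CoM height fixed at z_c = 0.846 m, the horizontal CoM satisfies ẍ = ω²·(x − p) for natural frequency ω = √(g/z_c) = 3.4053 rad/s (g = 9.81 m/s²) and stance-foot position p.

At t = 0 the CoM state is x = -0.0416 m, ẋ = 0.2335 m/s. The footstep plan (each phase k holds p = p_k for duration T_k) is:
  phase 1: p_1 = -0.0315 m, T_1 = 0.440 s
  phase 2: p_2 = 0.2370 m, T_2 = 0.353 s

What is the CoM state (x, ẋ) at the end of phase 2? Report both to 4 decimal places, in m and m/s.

x = 0.1825, ẋ = 0.1074

phase 1: p=-0.0315, T=0.440, ωT=1.498332, cosh=2.348861, sinh=2.125359; start (x,ẋ)=(-0.041600, 0.233500) → end (x,ẋ)=(0.090511, 0.475361)
phase 2: p=0.2370, T=0.353, ωT=1.202071, cosh=1.813785, sinh=1.513214; start (x,ẋ)=(0.090511, 0.475361) → end (x,ẋ)=(0.182537, 0.107354)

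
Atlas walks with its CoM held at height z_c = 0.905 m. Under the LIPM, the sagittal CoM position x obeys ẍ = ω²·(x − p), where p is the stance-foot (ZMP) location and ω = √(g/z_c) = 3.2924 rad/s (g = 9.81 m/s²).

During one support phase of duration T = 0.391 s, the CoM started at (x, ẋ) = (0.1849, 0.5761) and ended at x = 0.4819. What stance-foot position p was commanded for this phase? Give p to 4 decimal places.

ωT = 3.2924·0.391 = 1.287328; cosh(ωT) = 1.949551, sinh(ωT) = 1.673543
x(T) = p + (x₀−p)·cosh(ωT) + (ẋ₀/ω)·sinh(ωT) ⇒ p·(1 − cosh) = x(T) − x₀·cosh − (ẋ₀/ω)·sinh
numerator   = 0.4819 − (0.1849)·1.949551 − (0.5761/3.2924)·1.673543 = -0.171406
denominator = 1 − 1.949551 = -0.949551
p = -0.171406 / -0.949551 = 0.1805

p = 0.1805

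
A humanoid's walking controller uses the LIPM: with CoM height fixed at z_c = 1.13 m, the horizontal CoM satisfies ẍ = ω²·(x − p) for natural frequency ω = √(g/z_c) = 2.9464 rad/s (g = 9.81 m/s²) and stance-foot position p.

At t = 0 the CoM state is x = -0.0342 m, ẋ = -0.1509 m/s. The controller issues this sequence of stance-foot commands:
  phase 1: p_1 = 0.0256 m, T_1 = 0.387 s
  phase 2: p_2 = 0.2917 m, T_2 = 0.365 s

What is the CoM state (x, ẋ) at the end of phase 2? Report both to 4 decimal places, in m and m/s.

phase 1: p=0.0256, T=0.387, ωT=1.140257, cosh=1.723654, sinh=1.403917; start (x,ẋ)=(-0.034200, -0.150900) → end (x,ẋ)=(-0.149376, -0.507462)
phase 2: p=0.2917, T=0.365, ωT=1.075436, cosh=1.636210, sinh=1.295061; start (x,ẋ)=(-0.149376, -0.507462) → end (x,ẋ)=(-0.653043, -2.513359)

x = -0.6530, ẋ = -2.5134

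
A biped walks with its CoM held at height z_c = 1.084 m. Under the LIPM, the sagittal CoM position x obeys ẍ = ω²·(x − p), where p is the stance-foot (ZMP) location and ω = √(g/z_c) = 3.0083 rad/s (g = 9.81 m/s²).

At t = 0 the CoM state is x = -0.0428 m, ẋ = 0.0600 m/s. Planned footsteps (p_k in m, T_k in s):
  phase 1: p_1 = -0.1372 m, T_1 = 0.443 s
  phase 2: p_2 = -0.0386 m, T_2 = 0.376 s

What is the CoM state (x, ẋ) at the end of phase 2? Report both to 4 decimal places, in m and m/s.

phase 1: p=-0.1372, T=0.443, ωT=1.332677, cosh=2.027474, sinh=1.763704; start (x,ẋ)=(-0.042800, 0.060000) → end (x,ẋ)=(0.089370, 0.622511)
phase 2: p=-0.0386, T=0.376, ωT=1.131121, cosh=1.710900, sinh=1.388228; start (x,ẋ)=(0.089370, 0.622511) → end (x,ẋ)=(0.467612, 1.599485)

x = 0.4676, ẋ = 1.5995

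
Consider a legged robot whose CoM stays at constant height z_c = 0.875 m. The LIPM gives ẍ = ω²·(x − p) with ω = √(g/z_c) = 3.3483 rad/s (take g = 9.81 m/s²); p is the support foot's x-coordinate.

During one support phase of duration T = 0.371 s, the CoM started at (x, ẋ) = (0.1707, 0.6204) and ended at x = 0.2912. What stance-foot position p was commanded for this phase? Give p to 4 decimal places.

p = 0.3689

ωT = 3.3483·0.371 = 1.242219; cosh(ωT) = 1.876017, sinh(ωT) = 1.587274
x(T) = p + (x₀−p)·cosh(ωT) + (ẋ₀/ω)·sinh(ωT) ⇒ p·(1 − cosh) = x(T) − x₀·cosh − (ẋ₀/ω)·sinh
numerator   = 0.2912 − (0.1707)·1.876017 − (0.6204/3.3483)·1.587274 = -0.323139
denominator = 1 − 1.876017 = -0.876017
p = -0.323139 / -0.876017 = 0.3689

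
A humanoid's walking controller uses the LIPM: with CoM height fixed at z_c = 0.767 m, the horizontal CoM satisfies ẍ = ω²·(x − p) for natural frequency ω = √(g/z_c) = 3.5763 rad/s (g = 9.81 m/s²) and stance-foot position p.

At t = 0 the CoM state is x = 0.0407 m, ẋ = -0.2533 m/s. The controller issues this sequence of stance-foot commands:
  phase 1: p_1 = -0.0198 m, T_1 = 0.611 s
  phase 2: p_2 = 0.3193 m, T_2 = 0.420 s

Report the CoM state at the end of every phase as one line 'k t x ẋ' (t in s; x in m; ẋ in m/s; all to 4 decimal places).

phase 1: p=-0.0198, T=0.611, ωT=2.185119, cosh=4.502087, sinh=4.389622; start (x,ẋ)=(0.040700, -0.253300) → end (x,ẋ)=(-0.058329, -0.190613)
phase 2: p=0.3193, T=0.420, ωT=1.502046, cosh=2.356771, sinh=2.134097; start (x,ẋ)=(-0.058329, -0.190613) → end (x,ẋ)=(-0.684431, -3.331362)

1 0.6110 -0.0583 -0.1906
2 1.0310 -0.6844 -3.3314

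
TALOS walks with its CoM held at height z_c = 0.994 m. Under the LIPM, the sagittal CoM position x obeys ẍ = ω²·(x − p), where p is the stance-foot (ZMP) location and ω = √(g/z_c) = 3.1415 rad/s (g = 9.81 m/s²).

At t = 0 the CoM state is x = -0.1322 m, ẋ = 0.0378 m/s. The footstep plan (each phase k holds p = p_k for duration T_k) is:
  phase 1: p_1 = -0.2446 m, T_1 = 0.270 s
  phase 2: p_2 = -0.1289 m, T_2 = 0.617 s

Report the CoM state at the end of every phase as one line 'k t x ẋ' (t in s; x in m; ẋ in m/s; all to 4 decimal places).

1 0.2700 -0.0778 0.3890
2 0.8870 0.4734 1.9250

phase 1: p=-0.2446, T=0.270, ωT=0.848205, cosh=1.381817, sinh=0.953634; start (x,ẋ)=(-0.132200, 0.037800) → end (x,ẋ)=(-0.077809, 0.388965)
phase 2: p=-0.1289, T=0.617, ωT=1.938306, cosh=3.545459, sinh=3.401511; start (x,ẋ)=(-0.077809, 0.388965) → end (x,ẋ)=(0.473399, 1.925008)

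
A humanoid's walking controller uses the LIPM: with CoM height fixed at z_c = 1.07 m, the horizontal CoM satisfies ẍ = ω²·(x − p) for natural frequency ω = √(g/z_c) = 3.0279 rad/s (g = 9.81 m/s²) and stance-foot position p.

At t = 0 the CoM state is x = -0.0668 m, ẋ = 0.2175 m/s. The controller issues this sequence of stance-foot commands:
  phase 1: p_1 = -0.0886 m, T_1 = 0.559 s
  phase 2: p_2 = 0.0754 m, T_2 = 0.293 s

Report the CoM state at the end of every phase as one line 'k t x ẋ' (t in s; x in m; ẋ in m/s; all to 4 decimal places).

1 0.5590 0.1612 0.7842
2 0.8520 0.4583 1.3754

phase 1: p=-0.0886, T=0.559, ωT=1.692596, cosh=2.808805, sinh=2.624764; start (x,ẋ)=(-0.066800, 0.217500) → end (x,ẋ)=(0.161174, 0.784171)
phase 2: p=0.0754, T=0.293, ωT=0.887175, cosh=1.420039, sinh=1.008221; start (x,ẋ)=(0.161174, 0.784171) → end (x,ẋ)=(0.458313, 1.375403)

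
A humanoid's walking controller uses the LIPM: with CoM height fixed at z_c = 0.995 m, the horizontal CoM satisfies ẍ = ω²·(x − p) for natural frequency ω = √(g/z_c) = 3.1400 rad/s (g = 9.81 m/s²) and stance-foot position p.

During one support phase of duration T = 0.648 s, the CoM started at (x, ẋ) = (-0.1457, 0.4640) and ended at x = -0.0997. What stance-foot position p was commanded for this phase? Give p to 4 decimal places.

ωT = 3.1400·0.648 = 2.034720; cosh(ωT) = 3.890413, sinh(ωT) = 3.759696
x(T) = p + (x₀−p)·cosh(ωT) + (ẋ₀/ω)·sinh(ωT) ⇒ p·(1 − cosh) = x(T) − x₀·cosh − (ẋ₀/ω)·sinh
numerator   = -0.0997 − (-0.1457)·3.890413 − (0.4640/3.1400)·3.759696 = -0.088440
denominator = 1 − 3.890413 = -2.890413
p = -0.088440 / -2.890413 = 0.0306

p = 0.0306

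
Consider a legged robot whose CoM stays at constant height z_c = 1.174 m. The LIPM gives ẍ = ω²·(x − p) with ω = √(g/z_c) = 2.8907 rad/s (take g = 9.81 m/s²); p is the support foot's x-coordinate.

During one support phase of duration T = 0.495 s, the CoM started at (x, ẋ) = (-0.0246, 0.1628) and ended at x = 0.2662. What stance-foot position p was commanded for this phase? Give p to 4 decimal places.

ωT = 2.8907·0.495 = 1.430896; cosh(ωT) = 2.210771, sinh(ωT) = 1.971676
x(T) = p + (x₀−p)·cosh(ωT) + (ẋ₀/ω)·sinh(ωT) ⇒ p·(1 − cosh) = x(T) − x₀·cosh − (ẋ₀/ω)·sinh
numerator   = 0.2662 − (-0.0246)·2.210771 − (0.1628/2.8907)·1.971676 = 0.209543
denominator = 1 − 2.210771 = -1.210771
p = 0.209543 / -1.210771 = -0.1731

p = -0.1731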